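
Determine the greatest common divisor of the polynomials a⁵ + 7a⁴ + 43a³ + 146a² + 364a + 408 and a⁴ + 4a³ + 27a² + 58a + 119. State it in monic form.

Euclidean algorithm in ℚ[a]:
  a⁵ + 7a⁴ + 43a³ + 146a² + 364a + 408 = (a + 3)(a⁴ + 4a³ + 27a² + 58a + 119) + (4a³ + 7a² + 71a + 51)
  a⁴ + 4a³ + 27a² + 58a + 119 = ((1/4)a + 9/16)(4a³ + 7a² + 71a + 51) + ((85/16)a² + (85/16)a + 1445/16)
  4a³ + 7a² + 71a + 51 = ((64/85)a + 48/85)((85/16)a² + (85/16)a + 1445/16) + (0)
Last nonzero remainder: (85/16)a² + (85/16)a + 1445/16. Dividing through by 85/16 gives the monic gcd a² + a + 17.

a² + a + 17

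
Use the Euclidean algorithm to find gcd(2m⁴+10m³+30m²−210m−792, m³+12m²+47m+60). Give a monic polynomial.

m+3

Apply the Euclidean algorithm:
  2m⁴+10m³+30m²−210m−792 = (2m−14)(m³+12m²+47m+60) + (104m²+328m+48)
  m³+12m²+47m+60 = ((1/104)m+115/1352)(104m²+328m+48) + ((3150/169)m+9450/169)
  104m²+328m+48 = ((8788/1575)m+1352/1575)((3150/169)m+9450/169) + (0)
Last nonzero remainder: (3150/169)m+9450/169. Dividing through by 3150/169 gives the monic gcd m+3.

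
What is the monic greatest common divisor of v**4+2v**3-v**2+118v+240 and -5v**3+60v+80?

v+2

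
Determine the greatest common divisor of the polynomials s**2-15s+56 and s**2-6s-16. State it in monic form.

Apply the Euclidean algorithm:
  s**2-15s+56 = (s**2-6s-16) + (-9s+72)
  s**2-6s-16 = (-(1/9)s-2/9)(-9s+72) + (0)
Last nonzero remainder: -9s+72. Dividing through by -9 gives the monic gcd s-8.

s-8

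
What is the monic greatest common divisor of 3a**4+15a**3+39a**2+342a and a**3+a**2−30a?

a**2+6a

Apply the Euclidean algorithm:
  3a**4+15a**3+39a**2+342a = (3a+12)(a**3+a**2−30a) + (117a**2+702a)
  a**3+a**2−30a = ((1/117)a−5/117)(117a**2+702a) + (0)
Last nonzero remainder: 117a**2+702a. Dividing through by 117 gives the monic gcd a**2+6a.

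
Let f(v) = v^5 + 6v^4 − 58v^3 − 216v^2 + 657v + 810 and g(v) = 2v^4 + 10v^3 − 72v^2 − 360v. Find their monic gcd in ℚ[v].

Apply the Euclidean algorithm:
  v^5 + 6v^4 − 58v^3 − 216v^2 + 657v + 810 = ((1/2)v + 1/2)(2v^4 + 10v^3 − 72v^2 − 360v) + (−27v^3 + 837v + 810)
  2v^4 + 10v^3 − 72v^2 − 360v = (−(2/27)v − 10/27)(−27v^3 + 837v + 810) + (−10v^2 + 10v + 300)
  −27v^3 + 837v + 810 = ((27/10)v + 27/10)(−10v^2 + 10v + 300) + (0)
Last nonzero remainder: −10v^2 + 10v + 300. Dividing through by −10 gives the monic gcd v^2 − v − 30.

v^2 − v − 30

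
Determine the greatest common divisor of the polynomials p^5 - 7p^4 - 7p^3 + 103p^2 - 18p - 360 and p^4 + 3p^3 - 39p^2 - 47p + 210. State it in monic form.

By polynomial division,
  p^5 - 7p^4 - 7p^3 + 103p^2 - 18p - 360 = (p - 10)(p^4 + 3p^3 - 39p^2 - 47p + 210) + (62p^3 - 240p^2 - 698p + 1740)
  p^4 + 3p^3 - 39p^2 - 47p + 210 = ((1/62)p + 213/1922)(62p^3 - 240p^2 - 698p + 1740) + (-(1100/961)p^2 + (2200/961)p + 16500/961)
  62p^3 - 240p^2 - 698p + 1740 = (-(29791/550)p + 27869/275)(-(1100/961)p^2 + (2200/961)p + 16500/961) + (0)
Last nonzero remainder: -(1100/961)p^2 + (2200/961)p + 16500/961. Dividing through by -1100/961 gives the monic gcd p^2 - 2p - 15.

p^2 - 2p - 15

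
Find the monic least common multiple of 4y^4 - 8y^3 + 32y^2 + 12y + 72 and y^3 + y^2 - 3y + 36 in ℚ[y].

y^5 + 2y^4 + 35y^2 + 30y + 72

Apply the Euclidean algorithm:
  4y^4 - 8y^3 + 32y^2 + 12y + 72 = (4y - 12)(y^3 + y^2 - 3y + 36) + (56y^2 - 168y + 504)
  y^3 + y^2 - 3y + 36 = ((1/56)y + 1/14)(56y^2 - 168y + 504) + (0)
Last nonzero remainder: 56y^2 - 168y + 504. Dividing through by 56 gives the monic gcd y^2 - 3y + 9.
Then lcm(f, g) = f·g / gcd(f, g); expanding and making the result monic gives the answer.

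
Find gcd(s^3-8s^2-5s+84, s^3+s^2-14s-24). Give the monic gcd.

Apply the Euclidean algorithm:
  s^3-8s^2-5s+84 = (s^3+s^2-14s-24) + (-9s^2+9s+108)
  s^3+s^2-14s-24 = (-(1/9)s-2/9)(-9s^2+9s+108) + (0)
Last nonzero remainder: -9s^2+9s+108. Dividing through by -9 gives the monic gcd s^2-s-12.

s^2-s-12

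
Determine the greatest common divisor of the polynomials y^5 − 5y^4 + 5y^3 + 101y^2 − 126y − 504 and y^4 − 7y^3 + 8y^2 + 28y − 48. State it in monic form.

Apply the Euclidean algorithm:
  y^5 − 5y^4 + 5y^3 + 101y^2 − 126y − 504 = (y + 2)(y^4 − 7y^3 + 8y^2 + 28y − 48) + (11y^3 + 57y^2 − 134y − 408)
  y^4 − 7y^3 + 8y^2 + 28y − 48 = ((1/11)y − 134/121)(11y^3 + 57y^2 − 134y − 408) + ((10080/121)y^2 − (10080/121)y − 60480/121)
  11y^3 + 57y^2 − 134y − 408 = ((1331/10080)y + 2057/2520)((10080/121)y^2 − (10080/121)y − 60480/121) + (0)
Last nonzero remainder: (10080/121)y^2 − (10080/121)y − 60480/121. Dividing through by 10080/121 gives the monic gcd y^2 − y − 6.

y^2 − y − 6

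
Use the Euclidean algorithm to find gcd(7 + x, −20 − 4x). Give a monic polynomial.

Euclidean algorithm in ℚ[x]:
  x + 7 = (−1/4)(−4x − 20) + (2)
  −4x − 20 = (−2x − 10)(2) + (0)
The last nonzero remainder is the constant 2, so the polynomials are coprime and gcd = 1.

1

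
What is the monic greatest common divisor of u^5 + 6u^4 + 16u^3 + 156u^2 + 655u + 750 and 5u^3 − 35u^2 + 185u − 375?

Repeated division with remainder:
  u^5 + 6u^4 + 16u^3 + 156u^2 + 655u + 750 = ((1/5)u^2 + (13/5)u + 14)(5u^3 − 35u^2 + 185u − 375) + (240u^2 − 960u + 6000)
  5u^3 − 35u^2 + 185u − 375 = ((1/48)u − 1/16)(240u^2 − 960u + 6000) + (0)
Last nonzero remainder: 240u^2 − 960u + 6000. Dividing through by 240 gives the monic gcd u^2 − 4u + 25.

u^2 − 4u + 25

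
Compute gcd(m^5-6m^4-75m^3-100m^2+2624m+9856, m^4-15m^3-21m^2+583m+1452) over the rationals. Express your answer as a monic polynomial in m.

m^2-7m-44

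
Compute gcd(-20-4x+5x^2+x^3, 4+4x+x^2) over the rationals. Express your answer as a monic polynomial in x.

2+x

Repeated division with remainder:
  x^3+5x^2-4x-20 = (x+1)(x^2+4x+4) + (-12x-24)
  x^2+4x+4 = (-(1/12)x-1/6)(-12x-24) + (0)
Last nonzero remainder: -12x-24. Dividing through by -12 gives the monic gcd x+2.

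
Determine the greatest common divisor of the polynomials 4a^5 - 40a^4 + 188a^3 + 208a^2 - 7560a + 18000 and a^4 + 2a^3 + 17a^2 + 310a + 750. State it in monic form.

By polynomial division,
  4a^5 - 40a^4 + 188a^3 + 208a^2 - 7560a + 18000 = (4a - 48)(a^4 + 2a^3 + 17a^2 + 310a + 750) + (216a^3 - 216a^2 + 4320a + 54000)
  a^4 + 2a^3 + 17a^2 + 310a + 750 = ((1/216)a + 1/72)(216a^3 - 216a^2 + 4320a + 54000) + (0)
Last nonzero remainder: 216a^3 - 216a^2 + 4320a + 54000. Dividing through by 216 gives the monic gcd a^3 - a^2 + 20a + 250.

a^3 - a^2 + 20a + 250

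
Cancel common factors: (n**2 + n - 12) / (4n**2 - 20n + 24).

By polynomial division,
  n**2 + n - 12 = (1/4)(4n**2 - 20n + 24) + (6n - 18)
  4n**2 - 20n + 24 = ((2/3)n - 4/3)(6n - 18) + (0)
Last nonzero remainder: 6n - 18. Dividing through by 6 gives the monic gcd n - 3.
Cancel n - 3 from numerator and denominator to get the reduced form.

(n + 4)/(4n - 8)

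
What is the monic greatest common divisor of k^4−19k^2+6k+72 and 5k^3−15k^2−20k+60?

k^2−k−6

By polynomial division,
  k^4−19k^2+6k+72 = ((1/5)k+3/5)(5k^3−15k^2−20k+60) + (−6k^2+6k+36)
  5k^3−15k^2−20k+60 = (−(5/6)k+5/3)(−6k^2+6k+36) + (0)
Last nonzero remainder: −6k^2+6k+36. Dividing through by −6 gives the monic gcd k^2−k−6.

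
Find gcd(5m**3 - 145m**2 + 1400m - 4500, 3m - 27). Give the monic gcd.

Repeated division with remainder:
  5m**3 - 145m**2 + 1400m - 4500 = ((5/3)m**2 - (100/3)m + 500/3)(3m - 27) + (0)
Last nonzero remainder: 3m - 27. Dividing through by 3 gives the monic gcd m - 9.

m - 9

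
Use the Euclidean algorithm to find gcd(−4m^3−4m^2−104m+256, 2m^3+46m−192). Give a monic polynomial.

Repeated division with remainder:
  −4m^3−4m^2−104m+256 = (−2)(2m^3+46m−192) + (−4m^2−12m−128)
  2m^3+46m−192 = (−(1/2)m+3/2)(−4m^2−12m−128) + (0)
Last nonzero remainder: −4m^2−12m−128. Dividing through by −4 gives the monic gcd m^2+3m+32.

m^2+3m+32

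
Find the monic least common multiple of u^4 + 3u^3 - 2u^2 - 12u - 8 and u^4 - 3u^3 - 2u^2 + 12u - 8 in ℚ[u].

u^6 - 9u^4 + 24u^2 - 16

Repeated division with remainder:
  u^4 + 3u^3 - 2u^2 - 12u - 8 = (u^4 - 3u^3 - 2u^2 + 12u - 8) + (6u^3 - 24u)
  u^4 - 3u^3 - 2u^2 + 12u - 8 = ((1/6)u - 1/2)(6u^3 - 24u) + (2u^2 - 8)
  6u^3 - 24u = (3u)(2u^2 - 8) + (0)
Last nonzero remainder: 2u^2 - 8. Dividing through by 2 gives the monic gcd u^2 - 4.
Then lcm(f, g) = f·g / gcd(f, g); expanding and making the result monic gives the answer.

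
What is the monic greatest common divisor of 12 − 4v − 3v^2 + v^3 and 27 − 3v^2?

By polynomial division,
  v^3 − 3v^2 − 4v + 12 = (−(1/3)v + 1)(−3v^2 + 27) + (5v − 15)
  −3v^2 + 27 = (−(3/5)v − 9/5)(5v − 15) + (0)
Last nonzero remainder: 5v − 15. Dividing through by 5 gives the monic gcd v − 3.

−3 + v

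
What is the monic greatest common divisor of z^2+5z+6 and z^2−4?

Euclidean algorithm in ℚ[z]:
  z^2+5z+6 = (z^2−4) + (5z+10)
  z^2−4 = ((1/5)z−2/5)(5z+10) + (0)
Last nonzero remainder: 5z+10. Dividing through by 5 gives the monic gcd z+2.

z+2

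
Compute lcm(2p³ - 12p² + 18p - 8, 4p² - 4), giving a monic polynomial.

p⁴ - 5p³ + 3p² + 5p - 4

By polynomial division,
  2p³ - 12p² + 18p - 8 = ((1/2)p - 3)(4p² - 4) + (20p - 20)
  4p² - 4 = ((1/5)p + 1/5)(20p - 20) + (0)
Last nonzero remainder: 20p - 20. Dividing through by 20 gives the monic gcd p - 1.
Then lcm(f, g) = f·g / gcd(f, g); expanding and making the result monic gives the answer.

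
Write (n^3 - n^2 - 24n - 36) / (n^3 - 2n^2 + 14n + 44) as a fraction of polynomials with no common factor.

(n^2 - 3n - 18)/(n^2 - 4n + 22)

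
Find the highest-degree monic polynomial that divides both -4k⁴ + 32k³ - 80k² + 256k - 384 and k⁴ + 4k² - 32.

Euclidean algorithm in ℚ[k]:
  -4k⁴ + 32k³ - 80k² + 256k - 384 = (-4)(k⁴ + 4k² - 32) + (32k³ - 64k² + 256k - 512)
  k⁴ + 4k² - 32 = ((1/32)k + 1/16)(32k³ - 64k² + 256k - 512) + (0)
Last nonzero remainder: 32k³ - 64k² + 256k - 512. Dividing through by 32 gives the monic gcd k³ - 2k² + 8k - 16.

k³ - 2k² + 8k - 16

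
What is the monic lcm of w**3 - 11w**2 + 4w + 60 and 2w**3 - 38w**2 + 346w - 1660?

Euclidean algorithm in ℚ[w]:
  w**3 - 11w**2 + 4w + 60 = (1/2)(2w**3 - 38w**2 + 346w - 1660) + (8w**2 - 169w + 890)
  2w**3 - 38w**2 + 346w - 1660 = ((1/4)w + 17/32)(8w**2 - 169w + 890) + ((6825/32)w - 34125/16)
  8w**2 - 169w + 890 = ((256/6825)w - 2848/6825)((6825/32)w - 34125/16) + (0)
Last nonzero remainder: (6825/32)w - 34125/16. Dividing through by 6825/32 gives the monic gcd w - 10.
Then lcm(f, g) = f·g / gcd(f, g); expanding and making the result monic gives the answer.

w**5 - 20w**4 + 186w**3 - 889w**2 - 208w + 4980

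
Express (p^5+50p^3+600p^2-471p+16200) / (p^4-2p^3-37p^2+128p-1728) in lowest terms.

(p^2-6p+75)/(p-8)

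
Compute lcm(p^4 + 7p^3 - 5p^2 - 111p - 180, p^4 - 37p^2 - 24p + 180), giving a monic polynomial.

p^6 - p^5 - 49p^4 + 13p^3 + 648p^2 + 108p - 2160

Euclidean algorithm in ℚ[p]:
  p^4 + 7p^3 - 5p^2 - 111p - 180 = (p^4 - 37p^2 - 24p + 180) + (7p^3 + 32p^2 - 87p - 360)
  p^4 - 37p^2 - 24p + 180 = ((1/7)p - 32/49)(7p^3 + 32p^2 - 87p - 360) + (-(180/49)p^2 - (1440/49)p - 2700/49)
  7p^3 + 32p^2 - 87p - 360 = (-(343/180)p + 98/15)(-(180/49)p^2 - (1440/49)p - 2700/49) + (0)
Last nonzero remainder: -(180/49)p^2 - (1440/49)p - 2700/49. Dividing through by -180/49 gives the monic gcd p^2 + 8p + 15.
Then lcm(f, g) = f·g / gcd(f, g); expanding and making the result monic gives the answer.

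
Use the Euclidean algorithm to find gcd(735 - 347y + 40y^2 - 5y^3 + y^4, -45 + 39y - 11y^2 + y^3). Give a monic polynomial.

15 - 8y + y^2

Repeated division with remainder:
  y^4 - 5y^3 + 40y^2 - 347y + 735 = (y + 6)(y^3 - 11y^2 + 39y - 45) + (67y^2 - 536y + 1005)
  y^3 - 11y^2 + 39y - 45 = ((1/67)y - 3/67)(67y^2 - 536y + 1005) + (0)
Last nonzero remainder: 67y^2 - 536y + 1005. Dividing through by 67 gives the monic gcd y^2 - 8y + 15.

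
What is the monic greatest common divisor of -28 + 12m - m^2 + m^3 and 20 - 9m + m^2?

1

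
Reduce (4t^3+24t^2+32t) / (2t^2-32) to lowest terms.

Euclidean algorithm in ℚ[t]:
  4t^3+24t^2+32t = (2t+12)(2t^2-32) + (96t+384)
  2t^2-32 = ((1/48)t-1/12)(96t+384) + (0)
Last nonzero remainder: 96t+384. Dividing through by 96 gives the monic gcd t+4.
Cancel t+4 from numerator and denominator to get the reduced form.

(2t^2+4t)/(t-4)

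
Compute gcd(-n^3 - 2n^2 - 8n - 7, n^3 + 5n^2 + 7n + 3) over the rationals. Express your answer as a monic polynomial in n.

n + 1

Repeated division with remainder:
  -n^3 - 2n^2 - 8n - 7 = (-1)(n^3 + 5n^2 + 7n + 3) + (3n^2 - n - 4)
  n^3 + 5n^2 + 7n + 3 = ((1/3)n + 16/9)(3n^2 - n - 4) + ((91/9)n + 91/9)
  3n^2 - n - 4 = ((27/91)n - 36/91)((91/9)n + 91/9) + (0)
Last nonzero remainder: (91/9)n + 91/9. Dividing through by 91/9 gives the monic gcd n + 1.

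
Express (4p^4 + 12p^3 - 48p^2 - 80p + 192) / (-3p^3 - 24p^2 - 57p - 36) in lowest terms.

Repeated division with remainder:
  4p^4 + 12p^3 - 48p^2 - 80p + 192 = (-(4/3)p + 20/3)(-3p^3 - 24p^2 - 57p - 36) + (36p^2 + 252p + 432)
  -3p^3 - 24p^2 - 57p - 36 = (-(1/12)p - 1/12)(36p^2 + 252p + 432) + (0)
Last nonzero remainder: 36p^2 + 252p + 432. Dividing through by 36 gives the monic gcd p^2 + 7p + 12.
Cancel p^2 + 7p + 12 from numerator and denominator to get the reduced form.

(-4p^2 + 16p - 16)/(3p + 3)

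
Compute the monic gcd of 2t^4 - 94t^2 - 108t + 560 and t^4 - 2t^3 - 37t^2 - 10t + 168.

t^3 - 5t^2 - 22t + 56

Repeated division with remainder:
  2t^4 - 94t^2 - 108t + 560 = (2)(t^4 - 2t^3 - 37t^2 - 10t + 168) + (4t^3 - 20t^2 - 88t + 224)
  t^4 - 2t^3 - 37t^2 - 10t + 168 = ((1/4)t + 3/4)(4t^3 - 20t^2 - 88t + 224) + (0)
Last nonzero remainder: 4t^3 - 20t^2 - 88t + 224. Dividing through by 4 gives the monic gcd t^3 - 5t^2 - 22t + 56.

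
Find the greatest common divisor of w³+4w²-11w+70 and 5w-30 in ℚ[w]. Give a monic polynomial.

1

Euclidean algorithm in ℚ[w]:
  w³+4w²-11w+70 = ((1/5)w²+2w+49/5)(5w-30) + (364)
  5w-30 = ((5/364)w-15/182)(364) + (0)
The last nonzero remainder is the constant 364, so the polynomials are coprime and gcd = 1.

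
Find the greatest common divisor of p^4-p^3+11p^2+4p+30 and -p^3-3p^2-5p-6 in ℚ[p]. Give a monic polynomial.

p^2+p+3

By polynomial division,
  p^4-p^3+11p^2+4p+30 = (-p+4)(-p^3-3p^2-5p-6) + (18p^2+18p+54)
  -p^3-3p^2-5p-6 = (-(1/18)p-1/9)(18p^2+18p+54) + (0)
Last nonzero remainder: 18p^2+18p+54. Dividing through by 18 gives the monic gcd p^2+p+3.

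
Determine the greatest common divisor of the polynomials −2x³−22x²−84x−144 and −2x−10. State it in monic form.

By polynomial division,
  −2x³−22x²−84x−144 = (x²+6x+12)(−2x−10) + (−24)
  −2x−10 = ((1/12)x+5/12)(−24) + (0)
The last nonzero remainder is the constant −24, so the polynomials are coprime and gcd = 1.

1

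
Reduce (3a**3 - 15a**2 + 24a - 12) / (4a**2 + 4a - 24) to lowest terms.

(3a**2 - 9a + 6)/(4a + 12)

Repeated division with remainder:
  3a**3 - 15a**2 + 24a - 12 = ((3/4)a - 9/2)(4a**2 + 4a - 24) + (60a - 120)
  4a**2 + 4a - 24 = ((1/15)a + 1/5)(60a - 120) + (0)
Last nonzero remainder: 60a - 120. Dividing through by 60 gives the monic gcd a - 2.
Cancel a - 2 from numerator and denominator to get the reduced form.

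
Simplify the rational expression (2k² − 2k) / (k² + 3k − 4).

By polynomial division,
  2k² − 2k = (2)(k² + 3k − 4) + (−8k + 8)
  k² + 3k − 4 = (−(1/8)k − 1/2)(−8k + 8) + (0)
Last nonzero remainder: −8k + 8. Dividing through by −8 gives the monic gcd k − 1.
Cancel k − 1 from numerator and denominator to get the reduced form.

(2k)/(k + 4)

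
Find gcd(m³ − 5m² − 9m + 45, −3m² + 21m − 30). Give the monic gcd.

m − 5

By polynomial division,
  m³ − 5m² − 9m + 45 = (−(1/3)m − 2/3)(−3m² + 21m − 30) + (−5m + 25)
  −3m² + 21m − 30 = ((3/5)m − 6/5)(−5m + 25) + (0)
Last nonzero remainder: −5m + 25. Dividing through by −5 gives the monic gcd m − 5.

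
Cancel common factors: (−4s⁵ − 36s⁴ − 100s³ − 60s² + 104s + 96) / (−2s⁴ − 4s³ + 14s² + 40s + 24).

(2s³ + 12s² + 10s − 24)/(s² − s − 6)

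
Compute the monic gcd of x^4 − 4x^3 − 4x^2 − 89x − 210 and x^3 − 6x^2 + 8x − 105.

Apply the Euclidean algorithm:
  x^4 − 4x^3 − 4x^2 − 89x − 210 = (x + 2)(x^3 − 6x^2 + 8x − 105) + (0)
The last nonzero remainder x^3 − 6x^2 + 8x − 105 is already monic.

x^3 − 6x^2 + 8x − 105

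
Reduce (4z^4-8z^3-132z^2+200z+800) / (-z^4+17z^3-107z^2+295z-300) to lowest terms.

Euclidean algorithm in ℚ[z]:
  4z^4-8z^3-132z^2+200z+800 = (-4)(-z^4+17z^3-107z^2+295z-300) + (60z^3-560z^2+1380z-400)
  -z^4+17z^3-107z^2+295z-300 = (-(1/60)z+23/180)(60z^3-560z^2+1380z-400) + (-(112/9)z^2+112z-2240/9)
  60z^3-560z^2+1380z-400 = (-(135/28)z+45/28)(-(112/9)z^2+112z-2240/9) + (0)
Last nonzero remainder: -(112/9)z^2+112z-2240/9. Dividing through by -112/9 gives the monic gcd z^2-9z+20.
Cancel z^2-9z+20 from numerator and denominator to get the reduced form.

(-4z^2-28z-40)/(z^2-8z+15)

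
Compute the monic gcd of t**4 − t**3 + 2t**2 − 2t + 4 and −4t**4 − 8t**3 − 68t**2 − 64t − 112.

Apply the Euclidean algorithm:
  t**4 − t**3 + 2t**2 − 2t + 4 = (−1/4)(−4t**4 − 8t**3 − 68t**2 − 64t − 112) + (−3t**3 − 15t**2 − 18t − 24)
  −4t**4 − 8t**3 − 68t**2 − 64t − 112 = ((4/3)t − 4)(−3t**3 − 15t**2 − 18t − 24) + (−104t**2 − 104t − 208)
  −3t**3 − 15t**2 − 18t − 24 = ((3/104)t + 3/26)(−104t**2 − 104t − 208) + (0)
Last nonzero remainder: −104t**2 − 104t − 208. Dividing through by −104 gives the monic gcd t**2 + t + 2.

t**2 + t + 2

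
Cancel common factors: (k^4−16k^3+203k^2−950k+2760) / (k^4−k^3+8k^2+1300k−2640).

(k^2−6k+23)/(k^2+9k−22)

Apply the Euclidean algorithm:
  k^4−16k^3+203k^2−950k+2760 = (k^4−k^3+8k^2+1300k−2640) + (−15k^3+195k^2−2250k+5400)
  k^4−k^3+8k^2+1300k−2640 = (−(1/15)k−4/5)(−15k^3+195k^2−2250k+5400) + (14k^2−140k+1680)
  −15k^3+195k^2−2250k+5400 = (−(15/14)k+45/14)(14k^2−140k+1680) + (0)
Last nonzero remainder: 14k^2−140k+1680. Dividing through by 14 gives the monic gcd k^2−10k+120.
Cancel k^2−10k+120 from numerator and denominator to get the reduced form.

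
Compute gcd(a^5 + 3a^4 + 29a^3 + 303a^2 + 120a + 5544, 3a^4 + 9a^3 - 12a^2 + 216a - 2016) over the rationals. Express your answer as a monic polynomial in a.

By polynomial division,
  a^5 + 3a^4 + 29a^3 + 303a^2 + 120a + 5544 = ((1/3)a)(3a^4 + 9a^3 - 12a^2 + 216a - 2016) + (33a^3 + 231a^2 + 792a + 5544)
  3a^4 + 9a^3 - 12a^2 + 216a - 2016 = ((1/11)a - 4/11)(33a^3 + 231a^2 + 792a + 5544) + (0)
Last nonzero remainder: 33a^3 + 231a^2 + 792a + 5544. Dividing through by 33 gives the monic gcd a^3 + 7a^2 + 24a + 168.

a^3 + 7a^2 + 24a + 168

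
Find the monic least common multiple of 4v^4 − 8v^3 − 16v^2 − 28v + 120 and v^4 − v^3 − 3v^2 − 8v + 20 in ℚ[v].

v^5 − 4v^4 + v^2 + 44v − 60

Apply the Euclidean algorithm:
  4v^4 − 8v^3 − 16v^2 − 28v + 120 = (4)(v^4 − v^3 − 3v^2 − 8v + 20) + (−4v^3 − 4v^2 + 4v + 40)
  v^4 − v^3 − 3v^2 − 8v + 20 = (−(1/4)v + 1/2)(−4v^3 − 4v^2 + 4v + 40) + (0)
Last nonzero remainder: −4v^3 − 4v^2 + 4v + 40. Dividing through by −4 gives the monic gcd v^3 + v^2 − v − 10.
Then lcm(f, g) = f·g / gcd(f, g); expanding and making the result monic gives the answer.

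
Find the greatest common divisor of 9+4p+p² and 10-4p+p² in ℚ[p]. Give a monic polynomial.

1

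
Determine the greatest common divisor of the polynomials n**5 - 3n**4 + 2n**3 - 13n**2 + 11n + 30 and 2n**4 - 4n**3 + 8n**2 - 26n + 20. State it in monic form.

Repeated division with remainder:
  n**5 - 3n**4 + 2n**3 - 13n**2 + 11n + 30 = ((1/2)n - 1/2)(2n**4 - 4n**3 + 8n**2 - 26n + 20) + (-4n**3 + 4n**2 - 12n + 40)
  2n**4 - 4n**3 + 8n**2 - 26n + 20 = (-(1/2)n + 1/2)(-4n**3 + 4n**2 - 12n + 40) + (0)
Last nonzero remainder: -4n**3 + 4n**2 - 12n + 40. Dividing through by -4 gives the monic gcd n**3 - n**2 + 3n - 10.

n**3 - n**2 + 3n - 10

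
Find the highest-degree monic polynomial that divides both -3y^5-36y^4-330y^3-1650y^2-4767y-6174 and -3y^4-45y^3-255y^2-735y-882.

Euclidean algorithm in ℚ[y]:
  -3y^5-36y^4-330y^3-1650y^2-4767y-6174 = (y-3)(-3y^4-45y^3-255y^2-735y-882) + (-210y^3-1680y^2-6090y-8820)
  -3y^4-45y^3-255y^2-735y-882 = ((1/70)y+1/10)(-210y^3-1680y^2-6090y-8820) + (0)
Last nonzero remainder: -210y^3-1680y^2-6090y-8820. Dividing through by -210 gives the monic gcd y^3+8y^2+29y+42.

y^3+8y^2+29y+42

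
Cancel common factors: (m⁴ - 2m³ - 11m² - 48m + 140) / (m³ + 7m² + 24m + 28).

Apply the Euclidean algorithm:
  m⁴ - 2m³ - 11m² - 48m + 140 = (m - 9)(m³ + 7m² + 24m + 28) + (28m² + 140m + 392)
  m³ + 7m² + 24m + 28 = ((1/28)m + 1/14)(28m² + 140m + 392) + (0)
Last nonzero remainder: 28m² + 140m + 392. Dividing through by 28 gives the monic gcd m² + 5m + 14.
Cancel m² + 5m + 14 from numerator and denominator to get the reduced form.

(m² - 7m + 10)/(m + 2)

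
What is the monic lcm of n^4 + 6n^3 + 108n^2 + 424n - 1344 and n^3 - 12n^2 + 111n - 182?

n^6 - 4n^5 + 139n^4 - 110n^3 + 4244n^2 + 52024n - 122304

By polynomial division,
  n^4 + 6n^3 + 108n^2 + 424n - 1344 = (n + 18)(n^3 - 12n^2 + 111n - 182) + (213n^2 - 1392n + 1932)
  n^3 - 12n^2 + 111n - 182 = ((1/213)n - 388/15123)(213n^2 - 1392n + 1932) + ((333795/5041)n - 667590/5041)
  213n^2 - 1392n + 1932 = ((357911/111265)n - 231886/15895)((333795/5041)n - 667590/5041) + (0)
Last nonzero remainder: (333795/5041)n - 667590/5041. Dividing through by 333795/5041 gives the monic gcd n - 2.
Then lcm(f, g) = f·g / gcd(f, g); expanding and making the result monic gives the answer.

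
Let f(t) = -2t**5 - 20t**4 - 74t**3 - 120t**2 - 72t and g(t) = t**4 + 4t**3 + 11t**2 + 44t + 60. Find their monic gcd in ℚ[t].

t**2 + 5t + 6

Euclidean algorithm in ℚ[t]:
  -2t**5 - 20t**4 - 74t**3 - 120t**2 - 72t = (-2t - 12)(t**4 + 4t**3 + 11t**2 + 44t + 60) + (-4t**3 + 100t**2 + 576t + 720)
  t**4 + 4t**3 + 11t**2 + 44t + 60 = (-(1/4)t - 29/4)(-4t**3 + 100t**2 + 576t + 720) + (880t**2 + 4400t + 5280)
  -4t**3 + 100t**2 + 576t + 720 = (-(1/220)t + 3/22)(880t**2 + 4400t + 5280) + (0)
Last nonzero remainder: 880t**2 + 4400t + 5280. Dividing through by 880 gives the monic gcd t**2 + 5t + 6.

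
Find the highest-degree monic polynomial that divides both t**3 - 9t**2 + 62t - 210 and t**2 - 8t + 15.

Repeated division with remainder:
  t**3 - 9t**2 + 62t - 210 = (t - 1)(t**2 - 8t + 15) + (39t - 195)
  t**2 - 8t + 15 = ((1/39)t - 1/13)(39t - 195) + (0)
Last nonzero remainder: 39t - 195. Dividing through by 39 gives the monic gcd t - 5.

t - 5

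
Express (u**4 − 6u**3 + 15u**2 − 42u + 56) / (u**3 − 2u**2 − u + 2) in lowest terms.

Repeated division with remainder:
  u**4 − 6u**3 + 15u**2 − 42u + 56 = (u − 4)(u**3 − 2u**2 − u + 2) + (8u**2 − 48u + 64)
  u**3 − 2u**2 − u + 2 = ((1/8)u + 1/2)(8u**2 − 48u + 64) + (15u − 30)
  8u**2 − 48u + 64 = ((8/15)u − 32/15)(15u − 30) + (0)
Last nonzero remainder: 15u − 30. Dividing through by 15 gives the monic gcd u − 2.
Cancel u − 2 from numerator and denominator to get the reduced form.

(u**3 − 4u**2 + 7u − 28)/(u**2 − 1)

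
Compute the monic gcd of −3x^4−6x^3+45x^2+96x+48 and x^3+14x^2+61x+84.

x+4

By polynomial division,
  −3x^4−6x^3+45x^2+96x+48 = (−3x+36)(x^3+14x^2+61x+84) + (−276x^2−1848x−2976)
  x^3+14x^2+61x+84 = (−(1/276)x−14/529)(−276x^2−1848x−2976) + ((693/529)x+2772/529)
  −276x^2−1848x−2976 = (−(48668/231)x−131192/231)((693/529)x+2772/529) + (0)
Last nonzero remainder: (693/529)x+2772/529. Dividing through by 693/529 gives the monic gcd x+4.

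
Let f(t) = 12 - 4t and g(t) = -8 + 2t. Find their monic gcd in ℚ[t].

1

Repeated division with remainder:
  -4t + 12 = (-2)(2t - 8) + (-4)
  2t - 8 = (-(1/2)t + 2)(-4) + (0)
The last nonzero remainder is the constant -4, so the polynomials are coprime and gcd = 1.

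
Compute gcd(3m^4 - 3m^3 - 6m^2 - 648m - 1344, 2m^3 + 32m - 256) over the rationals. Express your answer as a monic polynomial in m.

m^2 + 4m + 32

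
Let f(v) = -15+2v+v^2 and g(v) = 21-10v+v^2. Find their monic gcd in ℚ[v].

Repeated division with remainder:
  v^2+2v-15 = (v^2-10v+21) + (12v-36)
  v^2-10v+21 = ((1/12)v-7/12)(12v-36) + (0)
Last nonzero remainder: 12v-36. Dividing through by 12 gives the monic gcd v-3.

-3+v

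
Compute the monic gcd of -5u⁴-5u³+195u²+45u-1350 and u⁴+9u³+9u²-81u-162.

Repeated division with remainder:
  -5u⁴-5u³+195u²+45u-1350 = (-5)(u⁴+9u³+9u²-81u-162) + (40u³+240u²-360u-2160)
  u⁴+9u³+9u²-81u-162 = ((1/40)u+3/40)(40u³+240u²-360u-2160) + (0)
Last nonzero remainder: 40u³+240u²-360u-2160. Dividing through by 40 gives the monic gcd u³+6u²-9u-54.

u³+6u²-9u-54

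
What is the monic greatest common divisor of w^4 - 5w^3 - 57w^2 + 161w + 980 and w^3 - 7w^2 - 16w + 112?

w^2 - 3w - 28

Apply the Euclidean algorithm:
  w^4 - 5w^3 - 57w^2 + 161w + 980 = (w + 2)(w^3 - 7w^2 - 16w + 112) + (-27w^2 + 81w + 756)
  w^3 - 7w^2 - 16w + 112 = (-(1/27)w + 4/27)(-27w^2 + 81w + 756) + (0)
Last nonzero remainder: -27w^2 + 81w + 756. Dividing through by -27 gives the monic gcd w^2 - 3w - 28.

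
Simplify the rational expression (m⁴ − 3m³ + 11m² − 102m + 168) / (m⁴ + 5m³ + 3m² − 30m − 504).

(m − 2)/(m + 6)

Repeated division with remainder:
  m⁴ − 3m³ + 11m² − 102m + 168 = (m⁴ + 5m³ + 3m² − 30m − 504) + (−8m³ + 8m² − 72m + 672)
  m⁴ + 5m³ + 3m² − 30m − 504 = (−(1/8)m − 3/4)(−8m³ + 8m² − 72m + 672) + (0)
Last nonzero remainder: −8m³ + 8m² − 72m + 672. Dividing through by −8 gives the monic gcd m³ − m² + 9m − 84.
Cancel m³ − m² + 9m − 84 from numerator and denominator to get the reduced form.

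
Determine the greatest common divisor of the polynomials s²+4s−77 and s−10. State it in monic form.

1

Apply the Euclidean algorithm:
  s²+4s−77 = (s+14)(s−10) + (63)
  s−10 = ((1/63)s−10/63)(63) + (0)
The last nonzero remainder is the constant 63, so the polynomials are coprime and gcd = 1.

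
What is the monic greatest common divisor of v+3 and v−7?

1

Repeated division with remainder:
  v+3 = (v−7) + (10)
  v−7 = ((1/10)v−7/10)(10) + (0)
The last nonzero remainder is the constant 10, so the polynomials are coprime and gcd = 1.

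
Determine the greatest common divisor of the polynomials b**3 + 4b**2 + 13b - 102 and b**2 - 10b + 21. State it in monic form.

By polynomial division,
  b**3 + 4b**2 + 13b - 102 = (b + 14)(b**2 - 10b + 21) + (132b - 396)
  b**2 - 10b + 21 = ((1/132)b - 7/132)(132b - 396) + (0)
Last nonzero remainder: 132b - 396. Dividing through by 132 gives the monic gcd b - 3.

b - 3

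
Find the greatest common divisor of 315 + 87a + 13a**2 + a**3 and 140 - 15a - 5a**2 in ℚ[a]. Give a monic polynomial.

7 + a

By polynomial division,
  a**3 + 13a**2 + 87a + 315 = (-(1/5)a - 2)(-5a**2 - 15a + 140) + (85a + 595)
  -5a**2 - 15a + 140 = (-(1/17)a + 4/17)(85a + 595) + (0)
Last nonzero remainder: 85a + 595. Dividing through by 85 gives the monic gcd a + 7.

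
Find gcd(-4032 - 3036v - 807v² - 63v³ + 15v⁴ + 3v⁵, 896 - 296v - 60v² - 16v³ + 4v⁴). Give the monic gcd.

Repeated division with remainder:
  3v⁵ + 15v⁴ - 63v³ - 807v² - 3036v - 4032 = ((3/4)v + 27/4)(4v⁴ - 16v³ - 60v² - 296v + 896) + (90v³ - 180v² - 1710v - 10080)
  4v⁴ - 16v³ - 60v² - 296v + 896 = ((2/45)v - 4/45)(90v³ - 180v² - 1710v - 10080) + (0)
Last nonzero remainder: 90v³ - 180v² - 1710v - 10080. Dividing through by 90 gives the monic gcd v³ - 2v² - 19v - 112.

-112 - 19v - 2v² + v³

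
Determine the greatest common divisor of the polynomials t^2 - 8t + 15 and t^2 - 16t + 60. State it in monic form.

1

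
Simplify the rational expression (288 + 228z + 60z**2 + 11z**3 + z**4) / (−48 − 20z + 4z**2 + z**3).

(24 + 3z + z**2)/(−4 + z)

Repeated division with remainder:
  z**4 + 11z**3 + 60z**2 + 228z + 288 = (z + 7)(z**3 + 4z**2 − 20z − 48) + (52z**2 + 416z + 624)
  z**3 + 4z**2 − 20z − 48 = ((1/52)z − 1/13)(52z**2 + 416z + 624) + (0)
Last nonzero remainder: 52z**2 + 416z + 624. Dividing through by 52 gives the monic gcd z**2 + 8z + 12.
Cancel z**2 + 8z + 12 from numerator and denominator to get the reduced form.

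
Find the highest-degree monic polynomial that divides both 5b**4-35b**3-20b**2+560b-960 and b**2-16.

b**2-16

Repeated division with remainder:
  5b**4-35b**3-20b**2+560b-960 = (5b**2-35b+60)(b**2-16) + (0)
The last nonzero remainder b**2-16 is already monic.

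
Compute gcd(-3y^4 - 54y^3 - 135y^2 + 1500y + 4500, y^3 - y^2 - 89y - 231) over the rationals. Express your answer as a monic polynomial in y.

y + 3

Repeated division with remainder:
  -3y^4 - 54y^3 - 135y^2 + 1500y + 4500 = (-3y - 57)(y^3 - y^2 - 89y - 231) + (-459y^2 - 4266y - 8667)
  y^3 - y^2 - 89y - 231 = (-(1/459)y + 175/7803)(-459y^2 - 4266y - 8667) + (-(3528/289)y - 10584/289)
  -459y^2 - 4266y - 8667 = ((14739/392)y + 92769/392)(-(3528/289)y - 10584/289) + (0)
Last nonzero remainder: -(3528/289)y - 10584/289. Dividing through by -3528/289 gives the monic gcd y + 3.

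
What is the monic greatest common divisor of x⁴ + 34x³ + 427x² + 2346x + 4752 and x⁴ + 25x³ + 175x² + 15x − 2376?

By polynomial division,
  x⁴ + 34x³ + 427x² + 2346x + 4752 = (x⁴ + 25x³ + 175x² + 15x − 2376) + (9x³ + 252x² + 2331x + 7128)
  x⁴ + 25x³ + 175x² + 15x − 2376 = ((1/9)x − 1/3)(9x³ + 252x² + 2331x + 7128) + (0)
Last nonzero remainder: 9x³ + 252x² + 2331x + 7128. Dividing through by 9 gives the monic gcd x³ + 28x² + 259x + 792.

x³ + 28x² + 259x + 792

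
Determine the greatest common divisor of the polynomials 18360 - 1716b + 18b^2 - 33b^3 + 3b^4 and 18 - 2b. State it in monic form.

-9 + b

Repeated division with remainder:
  3b^4 - 33b^3 + 18b^2 - 1716b + 18360 = (-(3/2)b^3 + 3b^2 + 18b + 1020)(-2b + 18) + (0)
Last nonzero remainder: -2b + 18. Dividing through by -2 gives the monic gcd b - 9.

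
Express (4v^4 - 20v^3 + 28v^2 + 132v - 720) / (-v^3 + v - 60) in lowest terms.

Apply the Euclidean algorithm:
  4v^4 - 20v^3 + 28v^2 + 132v - 720 = (-4v + 20)(-v^3 + v - 60) + (32v^2 - 128v + 480)
  -v^3 + v - 60 = (-(1/32)v - 1/8)(32v^2 - 128v + 480) + (0)
Last nonzero remainder: 32v^2 - 128v + 480. Dividing through by 32 gives the monic gcd v^2 - 4v + 15.
Cancel v^2 - 4v + 15 from numerator and denominator to get the reduced form.

(-4v^2 + 4v + 48)/(v + 4)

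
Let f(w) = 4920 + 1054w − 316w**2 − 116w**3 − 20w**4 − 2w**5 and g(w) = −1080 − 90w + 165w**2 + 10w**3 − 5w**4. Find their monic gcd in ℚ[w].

−12 + w + w**2

Apply the Euclidean algorithm:
  −2w**5 − 20w**4 − 116w**3 − 316w**2 + 1054w + 4920 = ((2/5)w + 24/5)(−5w**4 + 10w**3 + 165w**2 − 90w − 1080) + (−230w**3 − 1072w**2 + 1918w + 10104)
  −5w**4 + 10w**3 + 165w**2 − 90w − 1080 = ((1/46)w − 383/2645)(−230w**3 − 1072w**2 + 1918w + 10104) + (−(84436/2645)w**2 − (84436/2645)w + 1013232/2645)
  −230w**3 − 1072w**2 + 1918w + 10104 = ((304175/42218)w + 1113545/42218)(−(84436/2645)w**2 − (84436/2645)w + 1013232/2645) + (0)
Last nonzero remainder: −(84436/2645)w**2 − (84436/2645)w + 1013232/2645. Dividing through by −84436/2645 gives the monic gcd w**2 + w − 12.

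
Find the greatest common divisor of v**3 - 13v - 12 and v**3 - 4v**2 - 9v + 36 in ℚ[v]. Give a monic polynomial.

Repeated division with remainder:
  v**3 - 13v - 12 = (v**3 - 4v**2 - 9v + 36) + (4v**2 - 4v - 48)
  v**3 - 4v**2 - 9v + 36 = ((1/4)v - 3/4)(4v**2 - 4v - 48) + (0)
Last nonzero remainder: 4v**2 - 4v - 48. Dividing through by 4 gives the monic gcd v**2 - v - 12.

v**2 - v - 12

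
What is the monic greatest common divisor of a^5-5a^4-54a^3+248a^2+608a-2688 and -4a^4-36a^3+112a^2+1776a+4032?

a^3+3a^2-46a-168

Apply the Euclidean algorithm:
  a^5-5a^4-54a^3+248a^2+608a-2688 = (-(1/4)a+7/2)(-4a^4-36a^3+112a^2+1776a+4032) + (100a^3+300a^2-4600a-16800)
  -4a^4-36a^3+112a^2+1776a+4032 = (-(1/25)a-6/25)(100a^3+300a^2-4600a-16800) + (0)
Last nonzero remainder: 100a^3+300a^2-4600a-16800. Dividing through by 100 gives the monic gcd a^3+3a^2-46a-168.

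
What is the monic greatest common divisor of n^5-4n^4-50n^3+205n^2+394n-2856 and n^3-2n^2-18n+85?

Repeated division with remainder:
  n^5-4n^4-50n^3+205n^2+394n-2856 = (n^2-2n-36)(n^3-2n^2-18n+85) + (12n^2-84n+204)
  n^3-2n^2-18n+85 = ((1/12)n+5/12)(12n^2-84n+204) + (0)
Last nonzero remainder: 12n^2-84n+204. Dividing through by 12 gives the monic gcd n^2-7n+17.

n^2-7n+17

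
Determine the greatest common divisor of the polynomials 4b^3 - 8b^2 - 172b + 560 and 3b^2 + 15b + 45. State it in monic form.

1

Apply the Euclidean algorithm:
  4b^3 - 8b^2 - 172b + 560 = ((4/3)b - 28/3)(3b^2 + 15b + 45) + (-92b + 980)
  3b^2 + 15b + 45 = (-(3/92)b - 270/529)(-92b + 980) + (288405/529)
  -92b + 980 = (-(48668/288405)b + 103684/57681)(288405/529) + (0)
The last nonzero remainder is the constant 288405/529, so the polynomials are coprime and gcd = 1.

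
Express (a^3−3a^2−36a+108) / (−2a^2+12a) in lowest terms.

Apply the Euclidean algorithm:
  a^3−3a^2−36a+108 = (−(1/2)a−3/2)(−2a^2+12a) + (−18a+108)
  −2a^2+12a = ((1/9)a)(−18a+108) + (0)
Last nonzero remainder: −18a+108. Dividing through by −18 gives the monic gcd a−6.
Cancel a−6 from numerator and denominator to get the reduced form.

(−a^2−3a+18)/(2a)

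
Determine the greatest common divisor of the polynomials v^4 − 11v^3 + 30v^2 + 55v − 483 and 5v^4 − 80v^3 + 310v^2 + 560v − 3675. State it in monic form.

v^2 − 4v − 21

Repeated division with remainder:
  v^4 − 11v^3 + 30v^2 + 55v − 483 = (1/5)(5v^4 − 80v^3 + 310v^2 + 560v − 3675) + (5v^3 − 32v^2 − 57v + 252)
  5v^4 − 80v^3 + 310v^2 + 560v − 3675 = (v − 48/5)(5v^3 − 32v^2 − 57v + 252) + ((299/5)v^2 − (1196/5)v − 6279/5)
  5v^3 − 32v^2 − 57v + 252 = ((25/299)v − 60/299)((299/5)v^2 − (1196/5)v − 6279/5) + (0)
Last nonzero remainder: (299/5)v^2 − (1196/5)v − 6279/5. Dividing through by 299/5 gives the monic gcd v^2 − 4v − 21.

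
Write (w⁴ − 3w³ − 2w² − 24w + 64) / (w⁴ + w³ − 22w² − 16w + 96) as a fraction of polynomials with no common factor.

(w² + 3w + 8)/(w² + 7w + 12)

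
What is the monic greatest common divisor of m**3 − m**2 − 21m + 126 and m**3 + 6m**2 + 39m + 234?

m + 6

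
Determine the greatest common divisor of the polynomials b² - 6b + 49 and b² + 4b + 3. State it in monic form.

Euclidean algorithm in ℚ[b]:
  b² - 6b + 49 = (b² + 4b + 3) + (-10b + 46)
  b² + 4b + 3 = (-(1/10)b - 43/50)(-10b + 46) + (1064/25)
  -10b + 46 = (-(125/532)b + 575/532)(1064/25) + (0)
The last nonzero remainder is the constant 1064/25, so the polynomials are coprime and gcd = 1.

1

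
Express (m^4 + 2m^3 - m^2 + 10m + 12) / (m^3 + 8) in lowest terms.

Apply the Euclidean algorithm:
  m^4 + 2m^3 - m^2 + 10m + 12 = (m + 2)(m^3 + 8) + (-m^2 + 2m - 4)
  m^3 + 8 = (-m - 2)(-m^2 + 2m - 4) + (0)
Last nonzero remainder: -m^2 + 2m - 4. Dividing through by -1 gives the monic gcd m^2 - 2m + 4.
Cancel m^2 - 2m + 4 from numerator and denominator to get the reduced form.

(m^2 + 4m + 3)/(m + 2)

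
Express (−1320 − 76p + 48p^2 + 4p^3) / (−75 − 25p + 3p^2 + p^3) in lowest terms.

(264 + 68p + 4p^2)/(15 + 8p + p^2)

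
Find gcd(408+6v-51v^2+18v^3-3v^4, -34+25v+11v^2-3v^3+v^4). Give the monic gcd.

34+9v-2v^2+v^3

By polynomial division,
  -3v^4+18v^3-51v^2+6v+408 = (-3)(v^4-3v^3+11v^2+25v-34) + (9v^3-18v^2+81v+306)
  v^4-3v^3+11v^2+25v-34 = ((1/9)v-1/9)(9v^3-18v^2+81v+306) + (0)
Last nonzero remainder: 9v^3-18v^2+81v+306. Dividing through by 9 gives the monic gcd v^3-2v^2+9v+34.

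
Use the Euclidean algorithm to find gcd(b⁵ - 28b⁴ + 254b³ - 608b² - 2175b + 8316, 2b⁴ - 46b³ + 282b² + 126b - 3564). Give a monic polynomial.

b³ - 17b² + 39b + 297

Repeated division with remainder:
  b⁵ - 28b⁴ + 254b³ - 608b² - 2175b + 8316 = ((1/2)b - 5/2)(2b⁴ - 46b³ + 282b² + 126b - 3564) + (-2b³ + 34b² - 78b - 594)
  2b⁴ - 46b³ + 282b² + 126b - 3564 = (-b + 6)(-2b³ + 34b² - 78b - 594) + (0)
Last nonzero remainder: -2b³ + 34b² - 78b - 594. Dividing through by -2 gives the monic gcd b³ - 17b² + 39b + 297.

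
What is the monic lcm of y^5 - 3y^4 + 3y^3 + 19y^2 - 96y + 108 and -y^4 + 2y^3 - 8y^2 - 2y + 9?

y^7 - 3y^6 + 2y^5 + 22y^4 - 99y^3 + 89y^2 + 96y - 108

Repeated division with remainder:
  y^5 - 3y^4 + 3y^3 + 19y^2 - 96y + 108 = (-y + 1)(-y^4 + 2y^3 - 8y^2 - 2y + 9) + (-7y^3 + 25y^2 - 85y + 99)
  -y^4 + 2y^3 - 8y^2 - 2y + 9 = ((1/7)y + 11/49)(-7y^3 + 25y^2 - 85y + 99) + (-(72/49)y^2 + (144/49)y - 648/49)
  -7y^3 + 25y^2 - 85y + 99 = ((343/72)y - 539/72)(-(72/49)y^2 + (144/49)y - 648/49) + (0)
Last nonzero remainder: -(72/49)y^2 + (144/49)y - 648/49. Dividing through by -72/49 gives the monic gcd y^2 - 2y + 9.
Then lcm(f, g) = f·g / gcd(f, g); expanding and making the result monic gives the answer.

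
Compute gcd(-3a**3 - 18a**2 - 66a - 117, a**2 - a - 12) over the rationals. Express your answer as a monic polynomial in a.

By polynomial division,
  -3a**3 - 18a**2 - 66a - 117 = (-3a - 21)(a**2 - a - 12) + (-123a - 369)
  a**2 - a - 12 = (-(1/123)a + 4/123)(-123a - 369) + (0)
Last nonzero remainder: -123a - 369. Dividing through by -123 gives the monic gcd a + 3.

a + 3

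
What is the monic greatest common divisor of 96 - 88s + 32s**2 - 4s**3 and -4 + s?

-4 + s

By polynomial division,
  -4s**3 + 32s**2 - 88s + 96 = (-4s**2 + 16s - 24)(s - 4) + (0)
The last nonzero remainder s - 4 is already monic.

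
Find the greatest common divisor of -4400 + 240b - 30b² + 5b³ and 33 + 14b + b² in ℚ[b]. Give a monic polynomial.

1

By polynomial division,
  5b³ - 30b² + 240b - 4400 = (5b - 100)(b² + 14b + 33) + (1475b - 1100)
  b² + 14b + 33 = ((1/1475)b + 174/17405)(1475b - 1100) + (153153/3481)
  1475b - 1100 = ((5134475/153153)b - 348100/13923)(153153/3481) + (0)
The last nonzero remainder is the constant 153153/3481, so the polynomials are coprime and gcd = 1.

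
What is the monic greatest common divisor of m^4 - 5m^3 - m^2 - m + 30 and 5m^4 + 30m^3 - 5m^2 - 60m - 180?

m^3 - m - 6

Repeated division with remainder:
  m^4 - 5m^3 - m^2 - m + 30 = (1/5)(5m^4 + 30m^3 - 5m^2 - 60m - 180) + (-11m^3 + 11m + 66)
  5m^4 + 30m^3 - 5m^2 - 60m - 180 = (-(5/11)m - 30/11)(-11m^3 + 11m + 66) + (0)
Last nonzero remainder: -11m^3 + 11m + 66. Dividing through by -11 gives the monic gcd m^3 - m - 6.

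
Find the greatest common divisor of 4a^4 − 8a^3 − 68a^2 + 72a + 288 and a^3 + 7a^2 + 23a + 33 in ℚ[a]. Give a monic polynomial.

Apply the Euclidean algorithm:
  4a^4 − 8a^3 − 68a^2 + 72a + 288 = (4a − 36)(a^3 + 7a^2 + 23a + 33) + (92a^2 + 768a + 1476)
  a^3 + 7a^2 + 23a + 33 = ((1/92)a − 31/2116)(92a^2 + 768a + 1476) + ((9632/529)a + 28896/529)
  92a^2 + 768a + 1476 = ((12167/2408)a + 65067/2408)((9632/529)a + 28896/529) + (0)
Last nonzero remainder: (9632/529)a + 28896/529. Dividing through by 9632/529 gives the monic gcd a + 3.

a + 3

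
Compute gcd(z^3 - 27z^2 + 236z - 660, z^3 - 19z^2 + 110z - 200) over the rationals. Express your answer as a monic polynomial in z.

Apply the Euclidean algorithm:
  z^3 - 27z^2 + 236z - 660 = (z^3 - 19z^2 + 110z - 200) + (-8z^2 + 126z - 460)
  z^3 - 19z^2 + 110z - 200 = (-(1/8)z + 13/32)(-8z^2 + 126z - 460) + ((21/16)z - 105/8)
  -8z^2 + 126z - 460 = (-(128/21)z + 736/21)((21/16)z - 105/8) + (0)
Last nonzero remainder: (21/16)z - 105/8. Dividing through by 21/16 gives the monic gcd z - 10.

z - 10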